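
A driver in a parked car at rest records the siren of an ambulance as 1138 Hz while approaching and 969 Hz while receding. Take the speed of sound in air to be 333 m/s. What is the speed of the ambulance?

27 m/s

f₁/f₂ = (v + v_s)/(v − v_s), so v_s = v · (f₁ − f₂)/(f₁ + f₂).
v_s = 333 × (1138 − 969)/(1138 + 969) = 333 × 169/2107 ≈ 27 m/s.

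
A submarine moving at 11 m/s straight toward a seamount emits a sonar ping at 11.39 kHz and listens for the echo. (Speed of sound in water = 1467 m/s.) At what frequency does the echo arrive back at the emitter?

The seamount receives the sound from a moving source: f₁ = f₀ · v/(v − v_e) = 11.39 × 1467/1456 ≈ 11.48 kHz.
On the return leg the submarine is a moving observer: f₂ = f₁ · (v + v_e)/v = 11.48 × 1478/1467 ≈ 11.56 kHz.
Equivalently f₂ = f₀ · (v + v_e)/(v − v_e).

11.56 kHz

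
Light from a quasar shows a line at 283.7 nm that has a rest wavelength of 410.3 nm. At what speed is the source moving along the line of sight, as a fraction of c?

0.353c

λ'/λ₀ = 0.6914 < 1 (blueshift), so the source is approaching.
λ'/λ₀ = √((1 − β)/(1 + β)) for an approaching source ⇒ β = (1 − r²)/(1 + r²) with r = λ'/λ₀.
β = (1 − 0.4781)/(1 + 0.4781) ≈ 0.353.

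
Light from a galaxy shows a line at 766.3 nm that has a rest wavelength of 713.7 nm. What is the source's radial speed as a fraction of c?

0.071

λ'/λ₀ = 1.0737 > 1 (redshift), so the source is receding.
λ'/λ₀ = √((1 + β)/(1 − β)) for a receding source ⇒ β = (r² − 1)/(r² + 1) with r = λ'/λ₀.
β = (1.1528 − 1)/(1.1528 + 1) ≈ 0.071.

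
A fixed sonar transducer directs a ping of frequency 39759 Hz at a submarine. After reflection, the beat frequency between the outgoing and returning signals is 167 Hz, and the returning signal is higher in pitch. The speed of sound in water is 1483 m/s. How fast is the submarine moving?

Double Doppler shift off a moving reflector: f₂ = f₀ · (v + u)/(v − u) (u > 0 toward emitter).
Returning signal is higher, so f₂ = f₀ + Δf = 39759 + 167 = 39926 Hz.
Rearranging, u = v · (f₂ − f₀)/(f₂ + f₀) = 1483 × 167/79685 ≈ 3.1 m/s.
So the submarine is moving at 3.1 m/s toward the emitter.

3.1 m/s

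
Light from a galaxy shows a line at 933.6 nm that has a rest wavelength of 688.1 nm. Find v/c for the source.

0.296c

λ'/λ₀ = 1.3568 > 1 (redshift), so the source is receding.
λ'/λ₀ = √((1 + β)/(1 − β)) for a receding source ⇒ β = (r² − 1)/(r² + 1) with r = λ'/λ₀.
β = (1.8409 − 1)/(1.8409 + 1) ≈ 0.296.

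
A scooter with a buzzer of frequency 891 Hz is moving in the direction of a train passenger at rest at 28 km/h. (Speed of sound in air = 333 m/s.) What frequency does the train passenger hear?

28 km/h = 7.778 m/s.
Moving source, stationary observer: f' = f · v/(v − v_s) since the source is approaching.
f' = 891 × 333/(333 − 7.778) = 891 × 333/325.2 ≈ 912 Hz.

912 Hz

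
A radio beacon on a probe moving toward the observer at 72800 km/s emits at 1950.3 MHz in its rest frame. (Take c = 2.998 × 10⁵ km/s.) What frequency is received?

β = v/c = 72800/299800 = 0.2428.
Relativistic Doppler for frequency: f' = f₀ · √((1 + β)/(1 − β)).
f' = 1950.3 × √(1.2428/0.7572) = 1950.3 × 1.28118 ≈ 2498.7 MHz.

2498.7 MHz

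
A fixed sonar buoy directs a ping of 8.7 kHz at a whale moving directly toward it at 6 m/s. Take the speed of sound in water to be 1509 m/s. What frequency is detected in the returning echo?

8.77 kHz

The whale first receives the wave as a moving observer: f₁ = f₀ · (v + u)/v = 8.7 × (1509 + 6)/1509 ≈ 8.73 kHz.
The reflection then acts as a moving source: f₂ = f₁ · v/(v − u) ≈ 8.77 kHz.
Equivalently f₂ = f₀ · (v + u)/(v − u).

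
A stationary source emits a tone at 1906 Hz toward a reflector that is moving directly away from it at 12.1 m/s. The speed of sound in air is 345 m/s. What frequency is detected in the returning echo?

1777 Hz

The reflector first receives the wave as a moving observer: f₁ = f₀ · (v − u)/v = 1906 × (345 − 12.1)/345 ≈ 1839 Hz.
On reflection it acts as a source moving away from the stationary detector: f₂ = f₁ · v/(v + u) = 1839 × 345/357.1 ≈ 1777 Hz.
Equivalently f₂ = f₀ · (v − u)/(v + u).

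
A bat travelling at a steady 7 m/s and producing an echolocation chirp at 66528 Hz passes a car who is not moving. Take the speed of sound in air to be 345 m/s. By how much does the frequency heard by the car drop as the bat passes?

Approaching: f₁ = f · v/(v − v_s) = 66528 × 345/338 ≈ 67906 Hz.
Receding: f₂ = f · v/(v + v_s) = 66528 × 345/352 ≈ 65205 Hz.
Drop: f₁ − f₂ = 2f·v·v_s/(v² − v_s²) = 2 × 66528 × 345 × 7/(345² − 7²) ≈ 2701 Hz.

2701 Hz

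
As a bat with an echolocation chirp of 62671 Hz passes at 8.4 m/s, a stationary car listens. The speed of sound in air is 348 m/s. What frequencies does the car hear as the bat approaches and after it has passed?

64221 Hz approaching; 61194 Hz receding

Approaching: f₁ = f · v/(v − v_s) = 62671 × 348/339.6 ≈ 64221 Hz.
Receding: f₂ = f · v/(v + v_s) = 62671 × 348/356.4 ≈ 61194 Hz.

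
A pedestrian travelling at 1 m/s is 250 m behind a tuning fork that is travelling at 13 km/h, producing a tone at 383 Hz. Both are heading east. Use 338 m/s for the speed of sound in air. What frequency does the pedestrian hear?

380 Hz

13 km/h = 3.611 m/s.
The pedestrian is behind, so the tuning fork is moving away from it while the pedestrian is moving toward the tuning fork.
General Doppler shift: f' = f · (v + v_o)/(v + v_s).
f' = 383 × (338 + 1)/(338 + 3.611) = 383 × 339/341.61 ≈ 380 Hz.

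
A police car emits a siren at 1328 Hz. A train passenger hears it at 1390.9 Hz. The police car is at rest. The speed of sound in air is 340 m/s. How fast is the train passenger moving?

16.1 m/s

f' > f, so the train passenger is approaching.
f' = f · (v + v_o)/v ⇒ v_o = v · |f'/f − 1|.
v_o = 340 × |1390.9/1328 − 1| = 340 × 0.04736 ≈ 16.1 m/s.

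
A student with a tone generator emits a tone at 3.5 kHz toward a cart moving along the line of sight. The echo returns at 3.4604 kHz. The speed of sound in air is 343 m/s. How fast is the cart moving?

1.95 m/s

Double Doppler shift off a moving reflector: f₂ = f₀ · (v + u)/(v − u) (u > 0 toward emitter).
Rearranging, u = v · (f₂ − f₀)/(f₂ + f₀) = 343 × -0.0396/6.9604 ≈ -1.95 m/s.
So the cart is moving at 1.95 m/s away from the emitter.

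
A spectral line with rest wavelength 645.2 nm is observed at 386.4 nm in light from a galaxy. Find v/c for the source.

λ'/λ₀ = 0.5989 < 1 (blueshift), so the source is approaching.
λ'/λ₀ = √((1 − β)/(1 + β)) for an approaching source ⇒ β = (1 − r²)/(1 + r²) with r = λ'/λ₀.
β = (1 − 0.3587)/(1 + 0.3587) ≈ 0.472.

0.472c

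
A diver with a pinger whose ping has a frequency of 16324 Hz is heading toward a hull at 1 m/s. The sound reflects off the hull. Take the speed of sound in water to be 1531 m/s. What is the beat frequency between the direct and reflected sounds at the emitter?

21.3 Hz

The hull receives the sound from a moving source: f₁ = f₀ · v/(v − v_e) = 16324 × 1531/1530 ≈ 16334.7 Hz.
On the return leg the diver with a pinger is a moving observer: f₂ = f₁ · (v + v_e)/v = 16334.7 × 1532/1531 ≈ 16345.3 Hz.
Beat against the emitted tone: |f₂ − f₀| = 2v_e·f₀/(v − v_e) = 2 × 1 × 16324/1530 ≈ 21.3 Hz.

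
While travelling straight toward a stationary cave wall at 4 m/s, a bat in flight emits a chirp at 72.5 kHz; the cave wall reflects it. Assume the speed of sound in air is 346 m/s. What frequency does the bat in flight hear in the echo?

74.2 kHz

The cave wall receives the sound from a moving source: f₁ = f₀ · v/(v − v_e) = 72.5 × 346/342 ≈ 73.3 kHz.
On the return leg the bat in flight is a moving observer: f₂ = f₁ · (v + v_e)/v = 73.3 × 350/346 ≈ 74.2 kHz.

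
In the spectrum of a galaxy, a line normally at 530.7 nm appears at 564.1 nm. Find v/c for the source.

0.061c

λ'/λ₀ = 1.0629 > 1 (redshift), so the source is receding.
λ'/λ₀ = √((1 + β)/(1 − β)) for a receding source ⇒ β = (r² − 1)/(r² + 1) with r = λ'/λ₀.
β = (1.1298 − 1)/(1.1298 + 1) ≈ 0.061.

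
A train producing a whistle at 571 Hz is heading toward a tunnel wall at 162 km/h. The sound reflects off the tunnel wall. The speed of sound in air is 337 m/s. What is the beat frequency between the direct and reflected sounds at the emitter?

162 km/h = 45 m/s.
The tunnel wall receives the sound from a moving source: f₁ = f₀ · v/(v − v_e) = 571 × 337/292 ≈ 659.0 Hz.
On the return leg the train is a moving observer: f₂ = f₁ · (v + v_e)/v = 659.0 × 382/337 ≈ 747.0 Hz.
Equivalently f₂ = f₀ · (v + v_e)/(v − v_e).
Beat against the emitted tone: |f₂ − f₀| = 2v_e·f₀/(v − v_e) = 2 × 45 × 571/292 ≈ 176 Hz.

176 Hz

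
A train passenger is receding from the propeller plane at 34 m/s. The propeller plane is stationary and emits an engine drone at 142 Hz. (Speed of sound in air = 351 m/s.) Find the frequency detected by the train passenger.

128 Hz

Moving observer, stationary source: f' = f · (v − v_o)/v.
f' = 142 × (351 − 34)/351 = 142 × 317/351 ≈ 128 Hz.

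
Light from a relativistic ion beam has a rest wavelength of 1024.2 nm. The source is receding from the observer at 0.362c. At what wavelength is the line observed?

Relativistic Doppler for wavelength: λ' = λ₀ · √((1 + β)/(1 − β)).
λ' = 1024.2 × √(1.3620/0.6380) = 1024.2 × 1.46109 ≈ 1496.5 nm.

1496.5 nm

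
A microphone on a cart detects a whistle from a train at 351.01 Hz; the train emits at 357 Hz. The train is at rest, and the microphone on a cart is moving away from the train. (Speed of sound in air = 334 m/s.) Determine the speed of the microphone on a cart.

5.6 m/s

f' = f · (v − v_o)/v ⇒ v_o = v · |f'/f − 1|.
v_o = 334 × |351.01/357 − 1| = 334 × 0.01678 ≈ 5.6 m/s.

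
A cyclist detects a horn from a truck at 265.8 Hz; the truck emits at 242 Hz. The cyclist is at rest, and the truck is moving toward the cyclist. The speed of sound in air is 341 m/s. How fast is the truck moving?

31 m/s

f' = f · v/(v − v_s) ⇒ v_s = v · |1 − f/f'|.
v_s = 341 × |1 − 242/265.8| = 341 × 0.08954 ≈ 31 m/s.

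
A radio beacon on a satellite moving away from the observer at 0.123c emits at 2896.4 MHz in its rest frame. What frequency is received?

Relativistic Doppler for frequency: f' = f₀ · √((1 − β)/(1 + β)).
f' = 2896.4 × √(0.8770/1.1230) = 2896.4 × 0.88371 ≈ 2559.6 MHz.

2559.6 MHz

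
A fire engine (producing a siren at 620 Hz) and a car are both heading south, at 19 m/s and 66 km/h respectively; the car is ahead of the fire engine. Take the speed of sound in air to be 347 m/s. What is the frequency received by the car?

621 Hz

66 km/h = 18.33 m/s.
The car is ahead, so the fire engine is moving toward it while the car is moving away from the fire engine.
With source approaching and observer receding, f' = f · (v − v_o)/(v − v_s).
f' = 620 × (347 − 18.33)/(347 − 19) = 620 × 328.67/328 ≈ 621 Hz.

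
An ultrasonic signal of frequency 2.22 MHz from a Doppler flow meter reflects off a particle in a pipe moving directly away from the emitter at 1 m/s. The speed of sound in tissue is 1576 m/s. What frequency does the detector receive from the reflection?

2.217 MHz

The particle in a pipe first receives the wave as a moving observer: f₁ = f₀ · (v − u)/v = 2.22 × (1576 − 1)/1576 ≈ 2.219 MHz.
The reflection then acts as a moving source: f₂ = f₁ · v/(v + u) ≈ 2.217 MHz.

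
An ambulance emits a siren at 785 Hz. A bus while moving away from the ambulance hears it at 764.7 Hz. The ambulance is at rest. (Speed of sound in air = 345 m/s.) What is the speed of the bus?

8.9 m/s

f' = f · (v − v_o)/v ⇒ v_o = v · |f'/f − 1|.
v_o = 345 × |764.7/785 − 1| = 345 × 0.02586 ≈ 8.9 m/s.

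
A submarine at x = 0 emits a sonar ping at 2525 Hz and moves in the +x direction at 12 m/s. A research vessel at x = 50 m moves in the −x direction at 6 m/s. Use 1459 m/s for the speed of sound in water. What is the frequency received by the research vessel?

The observer lies on the +x side, so the source is heading toward the observer and the observer is heading toward the source.
General Doppler shift: f' = f · (v + v_o)/(v − v_s).
f' = 2525 × (1459 + 6)/(1459 − 12) = 2525 × 1465/1447 ≈ 2556 Hz.

2556 Hz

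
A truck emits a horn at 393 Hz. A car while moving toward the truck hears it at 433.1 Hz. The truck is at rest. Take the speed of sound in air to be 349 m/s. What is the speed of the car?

36 m/s

f' = f · (v + v_o)/v ⇒ v_o = v · |f'/f − 1|.
v_o = 349 × |433.1/393 − 1| = 349 × 0.102 ≈ 36 m/s.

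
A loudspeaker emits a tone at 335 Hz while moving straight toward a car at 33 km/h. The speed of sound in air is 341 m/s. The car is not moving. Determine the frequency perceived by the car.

344 Hz

33 km/h = 9.167 m/s.
With the source moving toward a stationary observer, f' = f · v/(v − v_s).
f' = 335 × 341/(341 − 9.167) = 335 × 341/331.8 ≈ 344 Hz.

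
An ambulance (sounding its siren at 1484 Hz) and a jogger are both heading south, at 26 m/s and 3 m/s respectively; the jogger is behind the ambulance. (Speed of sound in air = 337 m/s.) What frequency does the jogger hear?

The jogger is behind, so the ambulance is moving away from it while the jogger is moving toward the ambulance.
General Doppler shift: f' = f · (v + v_o)/(v + v_s).
f' = 1484 × (337 + 3)/(337 + 26) = 1484 × 340/363 ≈ 1390 Hz.

1390 Hz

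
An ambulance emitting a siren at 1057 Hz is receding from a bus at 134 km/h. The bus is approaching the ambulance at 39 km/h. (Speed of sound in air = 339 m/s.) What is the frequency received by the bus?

983 Hz

134 km/h = 37.22 m/s; 39 km/h = 10.83 m/s.
Both move, so f' = f · (v + v_o)/(v + v_s).
f' = 1057 × (339 + 10.83)/(339 + 37.22) = 1057 × 349.83/376.22 ≈ 983 Hz.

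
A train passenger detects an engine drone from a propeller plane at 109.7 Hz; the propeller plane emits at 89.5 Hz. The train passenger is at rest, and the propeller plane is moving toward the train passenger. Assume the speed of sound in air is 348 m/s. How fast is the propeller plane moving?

64 m/s

f' = f · v/(v − v_s) ⇒ v_s = v · |1 − f/f'|.
v_s = 348 × |1 − 89.5/109.7| = 348 × 0.1841 ≈ 64 m/s.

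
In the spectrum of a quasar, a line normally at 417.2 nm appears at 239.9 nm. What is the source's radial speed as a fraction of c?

0.503

λ'/λ₀ = 0.5750 < 1 (blueshift), so the source is approaching.
λ'/λ₀ = √((1 − β)/(1 + β)) for an approaching source ⇒ β = (1 − r²)/(1 + r²) with r = λ'/λ₀.
β = (1 − 0.3307)/(1 + 0.3307) ≈ 0.503.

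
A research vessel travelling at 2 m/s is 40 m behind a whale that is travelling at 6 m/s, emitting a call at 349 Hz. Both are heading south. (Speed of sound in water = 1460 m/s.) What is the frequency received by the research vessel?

348 Hz

The research vessel is behind, so the whale is moving away from it while the research vessel is moving toward the whale.
General Doppler shift: f' = f · (v + v_o)/(v + v_s).
f' = 349 × (1460 + 2)/(1460 + 6) = 349 × 1462/1466 ≈ 348 Hz.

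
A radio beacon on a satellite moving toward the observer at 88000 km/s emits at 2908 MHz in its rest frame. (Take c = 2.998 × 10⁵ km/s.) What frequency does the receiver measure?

β = v/c = 88000/299800 = 0.2935.
Relativistic Doppler for frequency: f' = f₀ · √((1 + β)/(1 − β)).
f' = 2908 × √(1.2935/0.7065) = 2908 × 1.35313 ≈ 3934.9 MHz.

3934.9 MHz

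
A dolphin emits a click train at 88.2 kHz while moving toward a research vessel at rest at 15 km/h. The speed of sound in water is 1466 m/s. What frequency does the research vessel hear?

15 km/h = 4.167 m/s.
Only the source moves, toward the listener, so f' = f · v/(v − v_s).
f' = 88.2 × 1466/(1466 − 4.167) = 88.2 × 1466/1462 ≈ 88.5 kHz.

88.5 kHz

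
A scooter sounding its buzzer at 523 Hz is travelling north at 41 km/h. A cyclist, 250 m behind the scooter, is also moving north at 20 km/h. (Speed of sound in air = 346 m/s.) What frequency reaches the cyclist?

514 Hz

41 km/h = 11.39 m/s; 20 km/h = 5.556 m/s.
The cyclist is behind, so the scooter is moving away from it while the cyclist is moving toward the scooter.
General Doppler shift: f' = f · (v + v_o)/(v + v_s).
f' = 523 × (346 + 5.556)/(346 + 11.39) = 523 × 351.56/357.39 ≈ 514 Hz.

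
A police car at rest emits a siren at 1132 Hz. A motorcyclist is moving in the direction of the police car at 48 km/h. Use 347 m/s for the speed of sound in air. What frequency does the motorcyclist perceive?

1175 Hz

48 km/h = 13.33 m/s.
Moving observer, stationary source: f' = f · (v + v_o)/v.
f' = 1132 × (347 + 13.33)/347 = 1132 × 360.33/347 ≈ 1175 Hz.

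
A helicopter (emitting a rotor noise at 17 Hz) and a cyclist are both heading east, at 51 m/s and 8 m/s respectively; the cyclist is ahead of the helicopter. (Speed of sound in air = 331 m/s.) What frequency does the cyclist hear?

19.6 Hz

The cyclist is ahead, so the helicopter is moving toward it while the cyclist is moving away from the helicopter.
With source approaching and observer receding, f' = f · (v − v_o)/(v − v_s).
f' = 17 × (331 − 8)/(331 − 51) = 17 × 323/280 ≈ 19.6 Hz.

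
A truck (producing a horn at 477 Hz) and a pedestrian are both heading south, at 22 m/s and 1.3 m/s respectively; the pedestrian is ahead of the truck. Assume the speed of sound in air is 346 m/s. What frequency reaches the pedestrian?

507 Hz

The pedestrian is ahead, so the truck is moving toward it while the pedestrian is moving away from the truck.
Both move, so f' = f · (v − v_o)/(v − v_s).
f' = 477 × (346 − 1.3)/(346 − 22) = 477 × 344.7/324 ≈ 507 Hz.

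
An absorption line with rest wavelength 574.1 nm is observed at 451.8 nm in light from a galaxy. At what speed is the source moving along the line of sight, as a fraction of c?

0.235c

λ'/λ₀ = 0.7870 < 1 (blueshift), so the source is approaching.
λ'/λ₀ = √((1 − β)/(1 + β)) for an approaching source ⇒ β = (1 − r²)/(1 + r²) with r = λ'/λ₀.
β = (1 − 0.6193)/(1 + 0.6193) ≈ 0.235.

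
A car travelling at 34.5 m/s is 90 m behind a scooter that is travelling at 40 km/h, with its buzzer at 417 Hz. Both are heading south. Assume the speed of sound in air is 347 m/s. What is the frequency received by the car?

444 Hz

40 km/h = 11.11 m/s.
The car is behind, so the scooter is moving away from it while the car is moving toward the scooter.
General Doppler shift: f' = f · (v + v_o)/(v + v_s).
f' = 417 × (347 + 34.5)/(347 + 11.11) = 417 × 381.5/358.11 ≈ 444 Hz.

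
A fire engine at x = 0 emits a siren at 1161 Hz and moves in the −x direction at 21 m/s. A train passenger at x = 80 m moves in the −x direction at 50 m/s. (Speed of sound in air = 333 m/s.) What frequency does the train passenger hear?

1256 Hz

The observer lies on the +x side, so the source is heading away from the observer and the observer is heading toward the source.
General Doppler shift: f' = f · (v + v_o)/(v + v_s).
f' = 1161 × (333 + 50)/(333 + 21) = 1161 × 383/354 ≈ 1256 Hz.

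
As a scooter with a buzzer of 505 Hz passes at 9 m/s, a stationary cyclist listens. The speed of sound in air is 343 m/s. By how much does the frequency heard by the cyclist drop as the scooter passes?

26.5 Hz

Approaching: f₁ = f · v/(v − v_s) = 505 × 343/334 ≈ 518.6 Hz.
Receding: f₂ = f · v/(v + v_s) = 505 × 343/352 ≈ 492.1 Hz.
Drop: f₁ − f₂ = 2f·v·v_s/(v² − v_s²) = 2 × 505 × 343 × 9/(343² − 9²) ≈ 26.5 Hz.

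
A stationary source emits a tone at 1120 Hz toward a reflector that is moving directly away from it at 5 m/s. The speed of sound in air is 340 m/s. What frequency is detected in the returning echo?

1088 Hz

The reflector first receives the wave as a moving observer: f₁ = f₀ · (v − u)/v = 1120 × (340 − 5)/340 ≈ 1104 Hz.
On reflection it acts as a source moving away from the stationary detector: f₂ = f₁ · v/(v + u) = 1104 × 340/345 ≈ 1088 Hz.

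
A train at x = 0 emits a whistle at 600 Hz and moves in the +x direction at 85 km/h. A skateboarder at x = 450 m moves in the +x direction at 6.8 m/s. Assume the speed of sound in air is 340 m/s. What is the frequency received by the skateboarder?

85 km/h = 23.61 m/s.
The observer lies on the +x side, so the source is heading toward the observer and the observer is heading away from the source.
Both move, so f' = f · (v − v_o)/(v − v_s).
f' = 600 × (340 − 6.8)/(340 − 23.61) = 600 × 333.2/316.39 ≈ 632 Hz.

632 Hz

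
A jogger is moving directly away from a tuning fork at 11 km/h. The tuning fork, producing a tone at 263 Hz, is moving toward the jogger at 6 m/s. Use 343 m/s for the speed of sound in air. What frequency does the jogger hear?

265 Hz

11 km/h = 3.056 m/s.
With source approaching and observer receding, f' = f · (v − v_o)/(v − v_s).
f' = 263 × (343 − 3.056)/(343 − 6) = 263 × 339.94/337 ≈ 265 Hz.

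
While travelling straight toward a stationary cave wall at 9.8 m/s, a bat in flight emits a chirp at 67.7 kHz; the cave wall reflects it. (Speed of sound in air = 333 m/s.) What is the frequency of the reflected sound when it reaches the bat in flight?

71.8 kHz

The cave wall receives the sound from a moving source: f₁ = f₀ · v/(v − v_e) = 67.7 × 333/323.2 ≈ 69.8 kHz.
On the return leg the bat in flight is a moving observer: f₂ = f₁ · (v + v_e)/v = 69.8 × 342.8/333 ≈ 71.8 kHz.
Equivalently f₂ = f₀ · (v + v_e)/(v − v_e).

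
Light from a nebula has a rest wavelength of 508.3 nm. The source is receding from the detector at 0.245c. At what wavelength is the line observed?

Relativistic Doppler for wavelength: λ' = λ₀ · √((1 + β)/(1 − β)).
λ' = 508.3 × √(1.2450/0.7550) = 508.3 × 1.28414 ≈ 652.7 nm.

652.7 nm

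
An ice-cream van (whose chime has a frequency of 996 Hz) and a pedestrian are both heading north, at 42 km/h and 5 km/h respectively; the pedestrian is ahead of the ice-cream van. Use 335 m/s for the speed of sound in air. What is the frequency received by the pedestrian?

42 km/h = 11.67 m/s; 5 km/h = 1.389 m/s.
The pedestrian is ahead, so the ice-cream van is moving toward it while the pedestrian is moving away from the ice-cream van.
General Doppler shift: f' = f · (v − v_o)/(v − v_s).
f' = 996 × (335 − 1.389)/(335 − 11.67) = 996 × 333.61/323.33 ≈ 1028 Hz.

1028 Hz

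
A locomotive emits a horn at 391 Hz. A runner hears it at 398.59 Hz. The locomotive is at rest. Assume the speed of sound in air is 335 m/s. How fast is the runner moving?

f' > f, so the runner is approaching.
f' = f · (v + v_o)/v ⇒ v_o = v · |f'/f − 1|.
v_o = 335 × |398.59/391 − 1| = 335 × 0.01941 ≈ 6.5 m/s.

6.5 m/s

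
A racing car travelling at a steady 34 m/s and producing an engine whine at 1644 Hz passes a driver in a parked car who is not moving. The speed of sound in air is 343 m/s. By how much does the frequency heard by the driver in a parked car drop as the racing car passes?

Approaching: f₁ = f · v/(v − v_s) = 1644 × 343/309 ≈ 1825 Hz.
Receding: f₂ = f · v/(v + v_s) = 1644 × 343/377 ≈ 1496 Hz.
Drop: f₁ − f₂ = 2f·v·v_s/(v² − v_s²) = 2 × 1644 × 343 × 34/(343² − 34²) ≈ 329 Hz.

329 Hz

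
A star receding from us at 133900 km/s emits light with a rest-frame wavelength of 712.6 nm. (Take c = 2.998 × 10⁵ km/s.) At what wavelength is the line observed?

β = v/c = 133900/299800 = 0.4466.
Relativistic Doppler for wavelength: λ' = λ₀ · √((1 + β)/(1 − β)).
λ' = 712.6 × √(1.4466/0.5534) = 712.6 × 1.61686 ≈ 1152.2 nm.

1152.2 nm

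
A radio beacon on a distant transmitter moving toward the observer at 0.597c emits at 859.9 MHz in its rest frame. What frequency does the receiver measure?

Relativistic Doppler for frequency: f' = f₀ · √((1 + β)/(1 − β)).
f' = 859.9 × √(1.5970/0.4030) = 859.9 × 1.99067 ≈ 1711.8 MHz.

1711.8 MHz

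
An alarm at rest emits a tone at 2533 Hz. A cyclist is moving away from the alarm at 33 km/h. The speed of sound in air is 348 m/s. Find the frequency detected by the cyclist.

2466 Hz

33 km/h = 9.167 m/s.
Only the observer moves, away from the source, so f' = f · (v − v_o)/v.
f' = 2533 × (348 − 9.167)/348 = 2533 × 338.83/348 ≈ 2466 Hz.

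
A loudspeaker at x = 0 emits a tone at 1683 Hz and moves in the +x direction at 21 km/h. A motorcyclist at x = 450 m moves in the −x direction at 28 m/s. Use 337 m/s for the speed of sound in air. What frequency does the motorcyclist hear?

1855 Hz

21 km/h = 5.833 m/s.
The observer lies on the +x side, so the source is heading toward the observer and the observer is heading toward the source.
General Doppler shift: f' = f · (v + v_o)/(v − v_s).
f' = 1683 × (337 + 28)/(337 − 5.833) = 1683 × 365/331.17 ≈ 1855 Hz.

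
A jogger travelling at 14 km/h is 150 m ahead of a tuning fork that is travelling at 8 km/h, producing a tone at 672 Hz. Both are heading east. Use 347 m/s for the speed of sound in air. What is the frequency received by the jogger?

669 Hz

8 km/h = 2.222 m/s; 14 km/h = 3.889 m/s.
The jogger is ahead, so the tuning fork is moving toward it while the jogger is moving away from the tuning fork.
With source approaching and observer receding, f' = f · (v − v_o)/(v − v_s).
f' = 672 × (347 − 3.889)/(347 − 2.222) = 672 × 343.11/344.78 ≈ 669 Hz.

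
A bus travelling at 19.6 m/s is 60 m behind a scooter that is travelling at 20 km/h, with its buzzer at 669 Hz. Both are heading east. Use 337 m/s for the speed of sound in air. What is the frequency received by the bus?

20 km/h = 5.556 m/s.
The bus is behind, so the scooter is moving away from it while the bus is moving toward the scooter.
With source receding and observer approaching, f' = f · (v + v_o)/(v + v_s).
f' = 669 × (337 + 19.6)/(337 + 5.556) = 669 × 356.6/342.56 ≈ 696 Hz.

696 Hz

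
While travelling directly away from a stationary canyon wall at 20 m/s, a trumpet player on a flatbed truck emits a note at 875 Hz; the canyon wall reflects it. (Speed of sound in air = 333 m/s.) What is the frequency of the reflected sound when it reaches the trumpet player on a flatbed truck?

The canyon wall receives the sound from a moving source: f₁ = f₀ · v/(v + v_e) = 875 × 333/353 ≈ 825 Hz.
On the return leg the trumpet player on a flatbed truck is a moving observer: f₂ = f₁ · (v − v_e)/v = 825 × 313/333 ≈ 776 Hz.

776 Hz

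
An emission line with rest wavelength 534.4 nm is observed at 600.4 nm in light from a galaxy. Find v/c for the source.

0.116c

λ'/λ₀ = 1.1235 > 1 (redshift), so the source is receding.
λ'/λ₀ = √((1 + β)/(1 − β)) for a receding source ⇒ β = (r² − 1)/(r² + 1) with r = λ'/λ₀.
β = (1.2623 − 1)/(1.2623 + 1) ≈ 0.116.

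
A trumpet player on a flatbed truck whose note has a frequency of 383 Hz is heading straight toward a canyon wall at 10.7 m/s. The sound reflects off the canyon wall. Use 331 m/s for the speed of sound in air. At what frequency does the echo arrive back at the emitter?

409 Hz

The canyon wall receives the sound from a moving source: f₁ = f₀ · v/(v − v_e) = 383 × 331/320.3 ≈ 396 Hz.
On the return leg the trumpet player on a flatbed truck is a moving observer: f₂ = f₁ · (v + v_e)/v = 396 × 341.7/331 ≈ 409 Hz.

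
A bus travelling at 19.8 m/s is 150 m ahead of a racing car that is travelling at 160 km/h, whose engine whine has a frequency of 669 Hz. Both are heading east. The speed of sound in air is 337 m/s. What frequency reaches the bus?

725 Hz

160 km/h = 44.44 m/s.
The bus is ahead, so the racing car is moving toward it while the bus is moving away from the racing car.
With source approaching and observer receding, f' = f · (v − v_o)/(v − v_s).
f' = 669 × (337 − 19.8)/(337 − 44.44) = 669 × 317.2/292.56 ≈ 725 Hz.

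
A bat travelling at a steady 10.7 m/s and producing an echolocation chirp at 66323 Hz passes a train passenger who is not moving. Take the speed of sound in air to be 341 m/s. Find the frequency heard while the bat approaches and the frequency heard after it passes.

Approaching: f₁ = f · v/(v − v_s) = 66323 × 341/330.3 ≈ 68472 Hz.
Receding: f₂ = f · v/(v + v_s) = 66323 × 341/351.7 ≈ 64305 Hz.

68472 Hz approaching; 64305 Hz receding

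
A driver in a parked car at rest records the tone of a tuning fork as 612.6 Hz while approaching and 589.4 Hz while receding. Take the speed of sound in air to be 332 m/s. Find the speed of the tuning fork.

f₁/f₂ = (v + v_s)/(v − v_s), so v_s = v · (f₁ − f₂)/(f₁ + f₂).
v_s = 332 × (612.6 − 589.4)/(612.6 + 589.4) = 332 × 23.2/1202.0 ≈ 6.4 m/s.

6.4 m/s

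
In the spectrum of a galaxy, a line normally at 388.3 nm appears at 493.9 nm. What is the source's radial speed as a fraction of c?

0.236

λ'/λ₀ = 1.2720 > 1 (redshift), so the source is receding.
λ'/λ₀ = √((1 + β)/(1 − β)) for a receding source ⇒ β = (r² − 1)/(r² + 1) with r = λ'/λ₀.
β = (1.6179 − 1)/(1.6179 + 1) ≈ 0.236.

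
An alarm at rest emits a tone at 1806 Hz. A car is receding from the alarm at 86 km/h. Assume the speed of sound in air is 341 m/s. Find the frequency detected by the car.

1679 Hz

86 km/h = 23.89 m/s.
Only the observer moves, away from the source, so f' = f · (v − v_o)/v.
f' = 1806 × (341 − 23.89)/341 = 1806 × 317.11/341 ≈ 1679 Hz.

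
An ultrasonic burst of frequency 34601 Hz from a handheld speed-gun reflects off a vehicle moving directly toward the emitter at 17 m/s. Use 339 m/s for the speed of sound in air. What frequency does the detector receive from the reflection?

38255 Hz

At the vehicle (a moving observer), f₁ = f₀ · (v + u)/v = 34601 × 356/339 ≈ 36336 Hz.
On reflection it acts as a source moving toward the stationary detector: f₂ = f₁ · v/(v − u) = 36336 × 339/322 ≈ 38255 Hz.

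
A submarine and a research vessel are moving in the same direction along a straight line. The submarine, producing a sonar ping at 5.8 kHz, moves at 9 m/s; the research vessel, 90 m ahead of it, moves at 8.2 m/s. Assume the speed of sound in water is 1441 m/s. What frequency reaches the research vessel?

5.80 kHz

The research vessel is ahead, so the submarine is moving toward it while the research vessel is moving away from the submarine.
Both move, so f' = f · (v − v_o)/(v − v_s).
f' = 5.8 × (1441 − 8.2)/(1441 − 9) = 5.8 × 1432.8/1432 ≈ 5.80 kHz.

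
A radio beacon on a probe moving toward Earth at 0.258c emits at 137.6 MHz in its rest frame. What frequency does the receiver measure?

179.2 MHz

Relativistic Doppler for frequency: f' = f₀ · √((1 + β)/(1 − β)).
f' = 137.6 × √(1.2580/0.7420) = 137.6 × 1.30208 ≈ 179.2 MHz.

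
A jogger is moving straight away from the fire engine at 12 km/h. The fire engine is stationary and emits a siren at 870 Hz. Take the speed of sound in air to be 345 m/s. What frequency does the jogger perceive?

862 Hz

12 km/h = 3.333 m/s.
Moving observer, stationary source: f' = f · (v − v_o)/v.
f' = 870 × (345 − 3.333)/345 = 870 × 341.67/345 ≈ 862 Hz.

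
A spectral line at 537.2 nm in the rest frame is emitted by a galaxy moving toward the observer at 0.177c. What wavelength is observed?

Relativistic Doppler for wavelength: λ' = λ₀ · √((1 − β)/(1 + β)).
λ' = 537.2 × √(0.8230/1.1770) = 537.2 × 0.83620 ≈ 449.2 nm.

449.2 nm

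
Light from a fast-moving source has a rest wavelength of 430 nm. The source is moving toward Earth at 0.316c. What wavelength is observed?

Relativistic Doppler for wavelength: λ' = λ₀ · √((1 − β)/(1 + β)).
λ' = 430 × √(0.6840/1.3160) = 430 × 0.72094 ≈ 310.0 nm.

310.0 nm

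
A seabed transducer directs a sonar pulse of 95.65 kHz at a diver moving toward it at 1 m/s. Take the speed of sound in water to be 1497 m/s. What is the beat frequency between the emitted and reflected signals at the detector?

At the diver (a moving observer), f₁ = f₀ · (v + u)/v = 95.65 × 1498/1497 ≈ 95.7139 kHz.
The reflection then acts as a moving source: f₂ = f₁ · v/(v − u) ≈ 95.7779 kHz.
Equivalently f₂ = f₀ · (v + u)/(v − u).
Beat frequency (with f₀ = 95650 Hz): |f₂ − f₀| = 2u·f₀/(v − u) = 2 × 1 × 95650/1496 ≈ 128 Hz.

128 Hz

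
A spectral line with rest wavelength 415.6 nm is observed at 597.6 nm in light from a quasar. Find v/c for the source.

0.348

λ'/λ₀ = 1.4379 > 1 (redshift), so the source is receding.
λ'/λ₀ = √((1 + β)/(1 − β)) for a receding source ⇒ β = (r² − 1)/(r² + 1) with r = λ'/λ₀.
β = (2.0676 − 1)/(2.0676 + 1) ≈ 0.348.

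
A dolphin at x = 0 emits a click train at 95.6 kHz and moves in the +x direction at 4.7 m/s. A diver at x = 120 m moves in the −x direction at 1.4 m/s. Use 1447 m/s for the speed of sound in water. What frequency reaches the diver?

96.0 kHz

The observer lies on the +x side, so the source is heading toward the observer and the observer is heading toward the source.
With source approaching and observer approaching, f' = f · (v + v_o)/(v − v_s).
f' = 95.6 × (1447 + 1.4)/(1447 − 4.7) = 95.6 × 1448.4/1442.3 ≈ 96.0 kHz.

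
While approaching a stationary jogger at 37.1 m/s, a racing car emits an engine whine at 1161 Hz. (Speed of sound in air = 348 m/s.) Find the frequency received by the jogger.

1300 Hz

Moving source, stationary observer: f' = f · v/(v − v_s) since the source is approaching.
f' = 1161 × 348/(348 − 37.1) = 1161 × 348/310.9 ≈ 1300 Hz.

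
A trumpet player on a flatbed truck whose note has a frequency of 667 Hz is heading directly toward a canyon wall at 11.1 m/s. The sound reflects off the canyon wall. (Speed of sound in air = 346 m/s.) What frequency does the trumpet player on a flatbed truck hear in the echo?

The canyon wall receives the sound from a moving source: f₁ = f₀ · v/(v − v_e) = 667 × 346/334.9 ≈ 689 Hz.
On the return leg the trumpet player on a flatbed truck is a moving observer: f₂ = f₁ · (v + v_e)/v = 689 × 357.1/346 ≈ 711 Hz.
Equivalently f₂ = f₀ · (v + v_e)/(v − v_e).

711 Hz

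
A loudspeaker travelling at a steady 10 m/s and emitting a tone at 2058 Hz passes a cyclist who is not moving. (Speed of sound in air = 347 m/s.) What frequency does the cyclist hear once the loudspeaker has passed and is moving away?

2000 Hz

Receding: f₂ = f · v/(v + v_s) = 2058 × 347/357 ≈ 2000 Hz.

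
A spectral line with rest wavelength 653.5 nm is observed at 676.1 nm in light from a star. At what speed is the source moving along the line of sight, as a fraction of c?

0.034c

λ'/λ₀ = 1.0346 > 1 (redshift), so the source is receding.
λ'/λ₀ = √((1 + β)/(1 − β)) for a receding source ⇒ β = (r² − 1)/(r² + 1) with r = λ'/λ₀.
β = (1.0704 − 1)/(1.0704 + 1) ≈ 0.034.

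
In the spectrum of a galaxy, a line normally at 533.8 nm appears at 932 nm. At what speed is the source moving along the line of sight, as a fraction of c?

λ'/λ₀ = 1.7460 > 1 (redshift), so the source is receding.
λ'/λ₀ = √((1 + β)/(1 − β)) for a receding source ⇒ β = (r² − 1)/(r² + 1) with r = λ'/λ₀.
β = (3.0484 − 1)/(3.0484 + 1) ≈ 0.506.

0.506c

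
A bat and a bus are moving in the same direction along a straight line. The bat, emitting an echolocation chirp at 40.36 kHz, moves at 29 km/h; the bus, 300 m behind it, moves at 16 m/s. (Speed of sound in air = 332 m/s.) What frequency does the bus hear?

41.3 kHz

29 km/h = 8.056 m/s.
The bus is behind, so the bat is moving away from it while the bus is moving toward the bat.
Both move, so f' = f · (v + v_o)/(v + v_s).
f' = 40.36 × (332 + 16)/(332 + 8.056) = 40.36 × 348/340.06 ≈ 41.3 kHz.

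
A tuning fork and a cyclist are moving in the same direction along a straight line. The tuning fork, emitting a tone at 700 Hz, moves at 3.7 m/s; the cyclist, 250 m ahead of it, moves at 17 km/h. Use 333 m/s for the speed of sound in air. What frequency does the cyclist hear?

17 km/h = 4.722 m/s.
The cyclist is ahead, so the tuning fork is moving toward it while the cyclist is moving away from the tuning fork.
Both move, so f' = f · (v − v_o)/(v − v_s).
f' = 700 × (333 − 4.722)/(333 − 3.7) = 700 × 328.28/329.3 ≈ 698 Hz.

698 Hz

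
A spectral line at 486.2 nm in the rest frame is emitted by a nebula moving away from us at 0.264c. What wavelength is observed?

Relativistic Doppler for wavelength: λ' = λ₀ · √((1 + β)/(1 − β)).
λ' = 486.2 × √(1.2640/0.7360) = 486.2 × 1.31049 ≈ 637.2 nm.

637.2 nm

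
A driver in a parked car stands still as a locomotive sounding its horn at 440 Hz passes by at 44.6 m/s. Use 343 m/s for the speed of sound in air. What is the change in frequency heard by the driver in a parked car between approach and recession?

Approaching: f₁ = f · v/(v − v_s) = 440 × 343/298.4 ≈ 506 Hz.
Receding: f₂ = f · v/(v + v_s) = 440 × 343/387.6 ≈ 389 Hz.
Drop: f₁ − f₂ = 2f·v·v_s/(v² − v_s²) = 2 × 440 × 343 × 44.6/(343² − 44.6²) ≈ 116 Hz.

116 Hz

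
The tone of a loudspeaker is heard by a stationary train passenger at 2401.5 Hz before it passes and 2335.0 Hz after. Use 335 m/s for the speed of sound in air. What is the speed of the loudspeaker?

4.7 m/s

f₁/f₂ = (v + v_s)/(v − v_s), so v_s = v · (f₁ − f₂)/(f₁ + f₂).
v_s = 335 × (2401.5 − 2335.0)/(2401.5 + 2335.0) = 335 × 66.5/4736.5 ≈ 4.7 m/s.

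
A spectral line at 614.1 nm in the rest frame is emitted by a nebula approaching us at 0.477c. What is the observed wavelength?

365.4 nm

Relativistic Doppler for wavelength: λ' = λ₀ · √((1 − β)/(1 + β)).
λ' = 614.1 × √(0.5230/1.4770) = 614.1 × 0.59506 ≈ 365.4 nm.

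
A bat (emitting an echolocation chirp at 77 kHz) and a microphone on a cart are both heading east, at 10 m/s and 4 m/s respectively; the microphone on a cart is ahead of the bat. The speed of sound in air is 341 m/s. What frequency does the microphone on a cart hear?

78.4 kHz

The microphone on a cart is ahead, so the bat is moving toward it while the microphone on a cart is moving away from the bat.
With source approaching and observer receding, f' = f · (v − v_o)/(v − v_s).
f' = 77 × (341 − 4)/(341 − 10) = 77 × 337/331 ≈ 78.4 kHz.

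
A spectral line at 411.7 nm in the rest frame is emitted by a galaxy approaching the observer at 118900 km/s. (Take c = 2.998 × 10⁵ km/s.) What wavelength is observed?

β = v/c = 118900/299800 = 0.3966.
Relativistic Doppler for wavelength: λ' = λ₀ · √((1 − β)/(1 + β)).
λ' = 411.7 × √(0.6034/1.3966) = 411.7 × 0.65731 ≈ 270.6 nm.

270.6 nm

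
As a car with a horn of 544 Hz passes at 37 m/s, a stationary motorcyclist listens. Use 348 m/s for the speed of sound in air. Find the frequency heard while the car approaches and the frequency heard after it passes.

Approaching: f₁ = f · v/(v − v_s) = 544 × 348/311 ≈ 609 Hz.
Receding: f₂ = f · v/(v + v_s) = 544 × 348/385 ≈ 492 Hz.

609 Hz approaching; 492 Hz receding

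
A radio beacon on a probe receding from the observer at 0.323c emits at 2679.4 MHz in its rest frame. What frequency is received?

Relativistic Doppler for frequency: f' = f₀ · √((1 − β)/(1 + β)).
f' = 2679.4 × √(0.6770/1.3230) = 2679.4 × 0.71534 ≈ 1916.7 MHz.

1916.7 MHz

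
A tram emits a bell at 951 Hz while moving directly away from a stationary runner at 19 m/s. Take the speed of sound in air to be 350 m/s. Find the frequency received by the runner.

Moving source, stationary observer: f' = f · v/(v + v_s) since the source is receding.
f' = 951 × 350/(350 + 19) = 951 × 350/369 ≈ 902 Hz.

902 Hz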